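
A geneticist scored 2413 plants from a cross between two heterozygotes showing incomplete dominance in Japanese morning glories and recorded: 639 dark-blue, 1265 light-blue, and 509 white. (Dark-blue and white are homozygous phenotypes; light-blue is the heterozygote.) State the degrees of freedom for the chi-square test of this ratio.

2

With incomplete dominance, a heterozygote × heterozygote cross gives a 1:2:1 phenotypic ratio.
A goodness-of-fit test with 3 phenotype classes has df = 3 − 1 = 2.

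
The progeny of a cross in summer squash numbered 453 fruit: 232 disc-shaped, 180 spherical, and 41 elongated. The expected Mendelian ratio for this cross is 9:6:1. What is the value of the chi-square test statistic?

8.331

Total ratio parts = 16. Expected numbers out of 453:
  disc-shaped: 453 × 9/16 = 254.8125
  spherical: 453 × 6/16 = 169.875
  elongated: 453 × 1/16 = 28.3125
χ² = Σ (O − E)² / E
  disc-shaped: (232 − 254.8125)² / 254.8125 = 2.0423
  spherical: (180 − 169.875)² / 169.875 = 0.6035
  elongated: (41 − 28.3125)² / 28.3125 = 5.6856
χ² = 2.0423 + 0.6035 + 5.6856 = 8.3314 ≈ 8.331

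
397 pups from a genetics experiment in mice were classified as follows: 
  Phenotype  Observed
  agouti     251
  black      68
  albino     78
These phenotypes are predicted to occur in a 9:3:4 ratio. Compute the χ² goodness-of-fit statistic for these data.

8.539

The 9:3:4 ratio has 16 parts, so with N = 397 the expected counts are:
  agouti: 397 × 9/16 = 223.3125
  black: 397 × 3/16 = 74.4375
  albino: 397 × 4/16 = 99.25
χ² = Σ (O − E)² / E
  agouti: (251 − 223.3125)² / 223.3125 = 3.4328
  black: (68 − 74.4375)² / 74.4375 = 0.5567
  albino: (78 − 99.25)² / 99.25 = 4.5497
χ² = 3.4328 + 0.5567 + 4.5497 = 8.5392 ≈ 8.539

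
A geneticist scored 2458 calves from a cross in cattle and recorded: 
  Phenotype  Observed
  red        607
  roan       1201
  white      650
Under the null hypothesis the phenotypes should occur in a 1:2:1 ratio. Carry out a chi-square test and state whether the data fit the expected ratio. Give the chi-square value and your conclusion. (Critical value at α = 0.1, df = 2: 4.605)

Expected counts for N = 2458 under a 1:2:1 ratio (total parts = 4):
  red: 2458 × 1/4 = 614.5
  roan: 2458 × 2/4 = 1229
  white: 2458 × 1/4 = 614.5
χ² = Σ (O − E)² / E
  red: (607 − 614.5)² / 614.5 = 0.0915
  roan: (1201 − 1229)² / 1229 = 0.6379
  white: (650 − 614.5)² / 614.5 = 2.0509
χ² = 0.0915 + 0.6379 + 2.0509 = 2.7803 ≈ 2.780
Degrees of freedom = 3 − 1 = 2; critical value at α = 0.1 is 4.605.
Since 2.780 < 4.605, we fail to reject the null hypothesis — the data are consistent with the 1:2:1 ratio.

2.780; consistent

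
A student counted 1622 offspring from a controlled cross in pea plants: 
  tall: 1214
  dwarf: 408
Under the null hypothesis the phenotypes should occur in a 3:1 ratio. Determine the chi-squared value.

0.021

Expected counts for N = 1622 under a 3:1 ratio (total parts = 4):
  tall: 1622 × 3/4 = 1216.5
  dwarf: 1622 × 1/4 = 405.5
χ² = Σ (O − E)² / E
  tall: (1214 − 1216.5)² / 1216.5 = 0.0051
  dwarf: (408 − 405.5)² / 405.5 = 0.0154
χ² = 0.0051 + 0.0154 = 0.0205 ≈ 0.021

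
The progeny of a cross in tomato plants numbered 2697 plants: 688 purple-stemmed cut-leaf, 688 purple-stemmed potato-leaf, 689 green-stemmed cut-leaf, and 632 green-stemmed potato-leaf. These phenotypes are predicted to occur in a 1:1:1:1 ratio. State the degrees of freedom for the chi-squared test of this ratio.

A goodness-of-fit test with 4 phenotype classes has df = 4 − 1 = 3.

3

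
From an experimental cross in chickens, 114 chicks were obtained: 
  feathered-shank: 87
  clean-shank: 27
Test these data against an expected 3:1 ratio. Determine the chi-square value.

Total ratio parts = 4. Expected numbers out of 114:
  feathered-shank: 114 × 3/4 = 85.5
  clean-shank: 114 × 1/4 = 28.5
χ² = Σ (O − E)² / E
  feathered-shank: (87 − 85.5)² / 85.5 = 0.0263
  clean-shank: (27 − 28.5)² / 28.5 = 0.0789
χ² = 0.0263 + 0.0789 = 0.1052 ≈ 0.105

0.105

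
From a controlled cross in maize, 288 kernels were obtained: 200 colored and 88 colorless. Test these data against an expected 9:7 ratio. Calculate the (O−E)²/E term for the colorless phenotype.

11.460

Expected counts for N = 288 under a 9:7 ratio (total parts = 16):
  colored: 288 × 9/16 = 162
  colorless: 288 × 7/16 = 126
Contribution of colorless: (88 − 126)² / 126 = 11.4603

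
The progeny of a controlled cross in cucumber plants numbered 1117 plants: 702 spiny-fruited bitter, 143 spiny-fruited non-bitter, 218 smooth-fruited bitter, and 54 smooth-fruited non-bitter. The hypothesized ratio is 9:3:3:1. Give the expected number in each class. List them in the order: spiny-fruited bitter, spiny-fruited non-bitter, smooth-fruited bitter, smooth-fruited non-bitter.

Under the 9:3:3:1 hypothesis (Σ ratio = 16, N = 1117):
  spiny-fruited bitter: 1117 × 9/16 = 628.3125
  spiny-fruited non-bitter: 1117 × 3/16 = 209.4375
  smooth-fruited bitter: 1117 × 3/16 = 209.4375
  smooth-fruited non-bitter: 1117 × 1/16 = 69.8125

628.3125, 209.4375, 209.4375, 69.8125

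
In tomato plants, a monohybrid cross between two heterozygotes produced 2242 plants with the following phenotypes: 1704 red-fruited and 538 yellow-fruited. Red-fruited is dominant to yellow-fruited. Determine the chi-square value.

1.204

For a monohybrid cross between heterozygotes with complete dominance, the expected phenotypic ratio is 3:1.
Total ratio parts = 4. Expected numbers out of 2242:
  red-fruited: 2242 × 3/4 = 1681.5
  yellow-fruited: 2242 × 1/4 = 560.5
χ² = Σ (O − E)² / E
  red-fruited: (1704 − 1681.5)² / 1681.5 = 0.3011
  yellow-fruited: (538 − 560.5)² / 560.5 = 0.9032
χ² = 0.3011 + 0.9032 = 1.2043 ≈ 1.204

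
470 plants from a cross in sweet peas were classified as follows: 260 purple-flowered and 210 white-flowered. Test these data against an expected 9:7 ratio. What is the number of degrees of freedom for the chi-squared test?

1

A goodness-of-fit test with 2 phenotype classes has df = 2 − 1 = 1.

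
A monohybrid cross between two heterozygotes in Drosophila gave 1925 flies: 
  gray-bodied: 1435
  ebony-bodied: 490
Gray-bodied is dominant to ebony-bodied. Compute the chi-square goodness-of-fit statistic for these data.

For a monohybrid cross between heterozygotes with complete dominance, the expected phenotypic ratio is 3:1.
Total ratio parts = 4. Expected numbers out of 1925:
  gray-bodied: 1925 × 3/4 = 1443.75
  ebony-bodied: 1925 × 1/4 = 481.25
χ² = Σ (O − E)² / E
  gray-bodied: (1435 − 1443.75)² / 1443.75 = 0.0530
  ebony-bodied: (490 − 481.25)² / 481.25 = 0.1591
χ² = 0.0530 + 0.1591 = 0.2121 ≈ 0.212

0.212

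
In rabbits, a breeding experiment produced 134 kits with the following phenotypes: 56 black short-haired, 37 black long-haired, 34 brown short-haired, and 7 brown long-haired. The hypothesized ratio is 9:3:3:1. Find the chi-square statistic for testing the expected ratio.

13.954

Expected counts for N = 134 under a 9:3:3:1 ratio (total parts = 16):
  black short-haired: 134 × 9/16 = 75.375
  black long-haired: 134 × 3/16 = 25.125
  brown short-haired: 134 × 3/16 = 25.125
  brown long-haired: 134 × 1/16 = 8.375
χ² = Σ (O − E)² / E
  black short-haired: (56 − 75.375)² / 75.375 = 4.9803
  black long-haired: (37 − 25.125)² / 25.125 = 5.6126
  brown short-haired: (34 − 25.125)² / 25.125 = 3.1350
  brown long-haired: (7 − 8.375)² / 8.375 = 0.2257
χ² = 4.9803 + 5.6126 + 3.1350 + 0.2257 = 13.9536 ≈ 13.954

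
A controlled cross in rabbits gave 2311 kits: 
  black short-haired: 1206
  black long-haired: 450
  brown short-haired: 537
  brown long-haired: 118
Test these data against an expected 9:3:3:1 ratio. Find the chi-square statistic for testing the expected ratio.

37.081

Expected counts for N = 2311 under a 9:3:3:1 ratio (total parts = 16):
  black short-haired: 2311 × 9/16 = 1299.9375
  black long-haired: 2311 × 3/16 = 433.3125
  brown short-haired: 2311 × 3/16 = 433.3125
  brown long-haired: 2311 × 1/16 = 144.4375
χ² = Σ (O − E)² / E
  black short-haired: (1206 − 1299.9375)² / 1299.9375 = 6.7882
  black long-haired: (450 − 433.3125)² / 433.3125 = 0.6427
  brown short-haired: (537 − 433.3125)² / 433.3125 = 24.8114
  brown long-haired: (118 − 144.4375)² / 144.4375 = 4.8391
χ² = 6.7882 + 0.6427 + 24.8114 + 4.8391 = 37.0814 ≈ 37.081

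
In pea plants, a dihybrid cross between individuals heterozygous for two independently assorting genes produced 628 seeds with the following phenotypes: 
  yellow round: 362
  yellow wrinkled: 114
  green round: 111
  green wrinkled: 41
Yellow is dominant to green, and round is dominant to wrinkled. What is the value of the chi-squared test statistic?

0.801

A dihybrid F₂ with independent assortment and complete dominance at both loci gives a 9:3:3:1 phenotypic ratio.
Expected counts for N = 628 under a 9:3:3:1 ratio (total parts = 16):
  yellow round: 628 × 9/16 = 353.25
  yellow wrinkled: 628 × 3/16 = 117.75
  green round: 628 × 3/16 = 117.75
  green wrinkled: 628 × 1/16 = 39.25
χ² = Σ (O − E)² / E
  yellow round: (362 − 353.25)² / 353.25 = 0.2167
  yellow wrinkled: (114 − 117.75)² / 117.75 = 0.1194
  green round: (111 − 117.75)² / 117.75 = 0.3869
  green wrinkled: (41 − 39.25)² / 39.25 = 0.0780
χ² = 0.2167 + 0.1194 + 0.3869 + 0.0780 = 0.801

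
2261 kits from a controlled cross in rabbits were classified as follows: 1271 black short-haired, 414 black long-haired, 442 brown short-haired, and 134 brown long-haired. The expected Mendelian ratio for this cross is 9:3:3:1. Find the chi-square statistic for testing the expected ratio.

Expected counts for N = 2261 under a 9:3:3:1 ratio (total parts = 16):
  black short-haired: 2261 × 9/16 = 1271.8125
  black long-haired: 2261 × 3/16 = 423.9375
  brown short-haired: 2261 × 3/16 = 423.9375
  brown long-haired: 2261 × 1/16 = 141.3125
χ² = Σ (O − E)² / E
  black short-haired: (1271 − 1271.8125)² / 1271.8125 = 0.0005
  black long-haired: (414 − 423.9375)² / 423.9375 = 0.2329
  brown short-haired: (442 − 423.9375)² / 423.9375 = 0.7696
  brown long-haired: (134 − 141.3125)² / 141.3125 = 0.3784
χ² = 0.0005 + 0.2329 + 0.7696 + 0.3784 = 1.3814 ≈ 1.381

1.381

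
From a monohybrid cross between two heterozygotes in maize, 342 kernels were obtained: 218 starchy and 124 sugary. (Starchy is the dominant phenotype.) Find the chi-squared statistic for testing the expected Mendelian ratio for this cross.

23.115

For a monohybrid cross between heterozygotes with complete dominance, the expected phenotypic ratio is 3:1.
Under the 3:1 hypothesis (Σ ratio = 4, N = 342):
  starchy: 342 × 3/4 = 256.5
  sugary: 342 × 1/4 = 85.5
χ² = Σ (O − E)² / E
  starchy: (218 − 256.5)² / 256.5 = 5.7788
  sugary: (124 − 85.5)² / 85.5 = 17.3363
χ² = 5.7788 + 17.3363 = 23.1151 ≈ 23.115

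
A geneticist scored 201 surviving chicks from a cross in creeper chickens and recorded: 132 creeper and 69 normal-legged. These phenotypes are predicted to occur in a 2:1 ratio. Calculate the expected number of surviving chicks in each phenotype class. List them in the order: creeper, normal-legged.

Total ratio parts = 3. Expected numbers out of 201:
  creeper: 201 × 2/3 = 134
  normal-legged: 201 × 1/3 = 67

134, 67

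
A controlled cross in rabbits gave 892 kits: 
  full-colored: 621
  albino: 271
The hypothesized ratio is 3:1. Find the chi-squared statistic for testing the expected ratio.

13.776

Under the 3:1 hypothesis (Σ ratio = 4, N = 892):
  full-colored: 892 × 3/4 = 669
  albino: 892 × 1/4 = 223
χ² = Σ (O − E)² / E
  full-colored: (621 − 669)² / 669 = 3.4439
  albino: (271 − 223)² / 223 = 10.3318
χ² = 3.4439 + 10.3318 = 13.7757 ≈ 13.776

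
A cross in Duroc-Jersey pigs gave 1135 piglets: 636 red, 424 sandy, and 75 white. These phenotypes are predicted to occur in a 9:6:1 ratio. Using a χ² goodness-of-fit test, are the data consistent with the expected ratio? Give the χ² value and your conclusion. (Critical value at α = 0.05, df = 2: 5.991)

Under the 9:6:1 hypothesis (Σ ratio = 16, N = 1135):
  red: 1135 × 9/16 = 638.4375
  sandy: 1135 × 6/16 = 425.625
  white: 1135 × 1/16 = 70.9375
χ² = Σ (O − E)² / E
  red: (636 − 638.4375)² / 638.4375 = 0.0093
  sandy: (424 − 425.625)² / 425.625 = 0.0062
  white: (75 − 70.9375)² / 70.9375 = 0.2327
χ² = 0.0093 + 0.0062 + 0.2327 = 0.2482 ≈ 0.248
Degrees of freedom = 3 − 1 = 2; critical value at α = 0.05 is 5.991.
Since 0.248 < 5.991, we fail to reject the null hypothesis — the data are consistent with the 9:6:1 ratio.

0.248; consistent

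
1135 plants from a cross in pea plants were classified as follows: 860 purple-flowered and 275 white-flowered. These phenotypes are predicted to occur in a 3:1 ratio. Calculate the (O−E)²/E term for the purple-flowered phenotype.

The 3:1 ratio has 4 parts, so with N = 1135 the expected counts are:
  purple-flowered: 1135 × 3/4 = 851.25
  white-flowered: 1135 × 1/4 = 283.75
Contribution of purple-flowered: (860 − 851.25)² / 851.25 = 0.0899

0.090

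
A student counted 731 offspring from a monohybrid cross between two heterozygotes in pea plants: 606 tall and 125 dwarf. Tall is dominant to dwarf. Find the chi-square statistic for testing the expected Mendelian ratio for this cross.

For a monohybrid cross between heterozygotes with complete dominance, the expected phenotypic ratio is 3:1.
Expected counts for N = 731 under a 3:1 ratio (total parts = 4):
  tall: 731 × 3/4 = 548.25
  dwarf: 731 × 1/4 = 182.75
χ² = Σ (O − E)² / E
  tall: (606 − 548.25)² / 548.25 = 6.0831
  dwarf: (125 − 182.75)² / 182.75 = 18.2493
χ² = 6.0831 + 18.2493 = 24.3324 ≈ 24.332

24.332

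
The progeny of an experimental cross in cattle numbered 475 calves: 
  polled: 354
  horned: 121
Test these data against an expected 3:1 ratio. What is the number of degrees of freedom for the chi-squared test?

A goodness-of-fit test with 2 phenotype classes has df = 2 − 1 = 1.

1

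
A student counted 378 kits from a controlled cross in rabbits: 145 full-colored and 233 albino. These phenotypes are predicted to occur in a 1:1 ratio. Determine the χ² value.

20.487

Expected counts for N = 378 under a 1:1 ratio (total parts = 2):
  full-colored: 378 × 1/2 = 189
  albino: 378 × 1/2 = 189
χ² = Σ (O − E)² / E
  full-colored: (145 − 189)² / 189 = 10.2434
  albino: (233 − 189)² / 189 = 10.2434
χ² = 10.2434 + 10.2434 = 20.4868 ≈ 20.487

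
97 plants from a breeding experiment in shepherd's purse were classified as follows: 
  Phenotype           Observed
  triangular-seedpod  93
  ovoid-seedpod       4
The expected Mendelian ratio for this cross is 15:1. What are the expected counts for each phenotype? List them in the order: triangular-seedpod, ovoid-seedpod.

Expected counts for N = 97 under a 15:1 ratio (total parts = 16):
  triangular-seedpod: 97 × 15/16 = 90.9375
  ovoid-seedpod: 97 × 1/16 = 6.0625

90.9375, 6.0625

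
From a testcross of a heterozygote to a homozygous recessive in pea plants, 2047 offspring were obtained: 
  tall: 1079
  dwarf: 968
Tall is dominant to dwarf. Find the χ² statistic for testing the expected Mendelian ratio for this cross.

6.019

A testcross of a heterozygote (Aa × aa) gives a 1:1 phenotypic ratio.
Under the 1:1 hypothesis (Σ ratio = 2, N = 2047):
  tall: 2047 × 1/2 = 1023.5
  dwarf: 2047 × 1/2 = 1023.5
χ² = Σ (O − E)² / E
  tall: (1079 − 1023.5)² / 1023.5 = 3.0095
  dwarf: (968 − 1023.5)² / 1023.5 = 3.0095
χ² = 3.0095 + 3.0095 = 6.019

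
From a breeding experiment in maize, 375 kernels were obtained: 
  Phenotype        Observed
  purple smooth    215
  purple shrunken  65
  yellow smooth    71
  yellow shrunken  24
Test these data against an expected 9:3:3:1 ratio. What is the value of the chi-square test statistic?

Expected counts for N = 375 under a 9:3:3:1 ratio (total parts = 16):
  purple smooth: 375 × 9/16 = 210.9375
  purple shrunken: 375 × 3/16 = 70.3125
  yellow smooth: 375 × 3/16 = 70.3125
  yellow shrunken: 375 × 1/16 = 23.4375
χ² = Σ (O − E)² / E
  purple smooth: (215 − 210.9375)² / 210.9375 = 0.0782
  purple shrunken: (65 − 70.3125)² / 70.3125 = 0.4014
  yellow smooth: (71 − 70.3125)² / 70.3125 = 0.0067
  yellow shrunken: (24 − 23.4375)² / 23.4375 = 0.0135
χ² = 0.0782 + 0.4014 + 0.0067 + 0.0135 = 0.4998 ≈ 0.500

0.500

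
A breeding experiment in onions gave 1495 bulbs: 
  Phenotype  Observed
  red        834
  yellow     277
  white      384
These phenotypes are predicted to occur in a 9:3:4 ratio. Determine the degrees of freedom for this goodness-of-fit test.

2

A goodness-of-fit test with 3 phenotype classes has df = 3 − 1 = 2.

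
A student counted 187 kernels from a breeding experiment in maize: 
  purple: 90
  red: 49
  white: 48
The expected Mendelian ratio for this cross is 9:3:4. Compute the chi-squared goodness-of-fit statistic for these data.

Total ratio parts = 16. Expected numbers out of 187:
  purple: 187 × 9/16 = 105.1875
  red: 187 × 3/16 = 35.0625
  white: 187 × 4/16 = 46.75
χ² = Σ (O − E)² / E
  purple: (90 − 105.1875)² / 105.1875 = 2.1928
  red: (49 − 35.0625)² / 35.0625 = 5.5402
  white: (48 − 46.75)² / 46.75 = 0.0334
χ² = 2.1928 + 5.5402 + 0.0334 = 7.7664 ≈ 7.766

7.766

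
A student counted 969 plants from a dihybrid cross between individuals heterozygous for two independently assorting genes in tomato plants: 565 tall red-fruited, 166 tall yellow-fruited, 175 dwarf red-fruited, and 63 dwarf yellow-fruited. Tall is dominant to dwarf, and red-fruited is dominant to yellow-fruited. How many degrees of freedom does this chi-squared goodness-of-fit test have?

A dihybrid F₂ with independent assortment and complete dominance at both loci gives a 9:3:3:1 phenotypic ratio.
A goodness-of-fit test with 4 phenotype classes has df = 4 − 1 = 3.

3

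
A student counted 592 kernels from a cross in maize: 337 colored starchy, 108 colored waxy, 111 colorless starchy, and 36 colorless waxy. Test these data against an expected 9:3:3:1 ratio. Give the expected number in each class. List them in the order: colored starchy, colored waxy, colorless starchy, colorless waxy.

333, 111, 111, 37

Total ratio parts = 16. Expected numbers out of 592:
  colored starchy: 592 × 9/16 = 333
  colored waxy: 592 × 3/16 = 111
  colorless starchy: 592 × 3/16 = 111
  colorless waxy: 592 × 1/16 = 37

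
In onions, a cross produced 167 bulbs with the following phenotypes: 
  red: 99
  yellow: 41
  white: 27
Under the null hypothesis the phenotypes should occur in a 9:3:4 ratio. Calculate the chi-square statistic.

Expected counts for N = 167 under a 9:3:4 ratio (total parts = 16):
  red: 167 × 9/16 = 93.9375
  yellow: 167 × 3/16 = 31.3125
  white: 167 × 4/16 = 41.75
χ² = Σ (O − E)² / E
  red: (99 − 93.9375)² / 93.9375 = 0.2728
  yellow: (41 − 31.3125)² / 31.3125 = 2.9971
  white: (27 − 41.75)² / 41.75 = 5.2111
χ² = 0.2728 + 2.9971 + 5.2111 = 8.481

8.481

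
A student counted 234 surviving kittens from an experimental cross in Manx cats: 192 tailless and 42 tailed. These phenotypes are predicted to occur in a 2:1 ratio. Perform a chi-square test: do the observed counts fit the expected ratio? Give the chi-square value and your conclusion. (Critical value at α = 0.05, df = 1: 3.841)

Total ratio parts = 3. Expected numbers out of 234:
  tailless: 234 × 2/3 = 156
  tailed: 234 × 1/3 = 78
χ² = Σ (O − E)² / E
  tailless: (192 − 156)² / 156 = 8.3077
  tailed: (42 − 78)² / 78 = 16.6154
χ² = 8.3077 + 16.6154 = 24.9231 ≈ 24.923
Degrees of freedom = 2 − 1 = 1; critical value at α = 0.05 is 3.841.
Since 24.923 > 3.841, we reject the null hypothesis — the data do not fit the 2:1 ratio.

24.923; not consistent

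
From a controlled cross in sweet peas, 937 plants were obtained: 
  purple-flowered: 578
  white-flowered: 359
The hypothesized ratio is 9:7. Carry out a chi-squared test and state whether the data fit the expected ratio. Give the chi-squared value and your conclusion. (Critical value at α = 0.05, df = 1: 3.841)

11.252; not consistent

Expected counts for N = 937 under a 9:7 ratio (total parts = 16):
  purple-flowered: 937 × 9/16 = 527.0625
  white-flowered: 937 × 7/16 = 409.9375
χ² = Σ (O − E)² / E
  purple-flowered: (578 − 527.0625)² / 527.0625 = 4.9228
  white-flowered: (359 − 409.9375)² / 409.9375 = 6.3293
χ² = 4.9228 + 6.3293 = 11.2521 ≈ 11.252
Degrees of freedom = 2 − 1 = 1; critical value at α = 0.05 is 3.841.
Since 11.252 > 3.841, we reject the null hypothesis — the data do not fit the 9:7 ratio.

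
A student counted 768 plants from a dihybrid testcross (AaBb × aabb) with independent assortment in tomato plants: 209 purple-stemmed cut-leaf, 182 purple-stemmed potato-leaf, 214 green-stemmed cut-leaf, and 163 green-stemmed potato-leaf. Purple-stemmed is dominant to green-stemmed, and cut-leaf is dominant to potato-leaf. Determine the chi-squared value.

8.927

A dihybrid testcross with independent assortment gives a 1:1:1:1 ratio.
Total ratio parts = 4. Expected numbers out of 768:
  purple-stemmed cut-leaf: 768 × 1/4 = 192
  purple-stemmed potato-leaf: 768 × 1/4 = 192
  green-stemmed cut-leaf: 768 × 1/4 = 192
  green-stemmed potato-leaf: 768 × 1/4 = 192
χ² = Σ (O − E)² / E
  purple-stemmed cut-leaf: (209 − 192)² / 192 = 1.5052
  purple-stemmed potato-leaf: (182 − 192)² / 192 = 0.5208
  green-stemmed cut-leaf: (214 − 192)² / 192 = 2.5208
  green-stemmed potato-leaf: (163 − 192)² / 192 = 4.3802
χ² = 1.5052 + 0.5208 + 2.5208 + 4.3802 = 8.927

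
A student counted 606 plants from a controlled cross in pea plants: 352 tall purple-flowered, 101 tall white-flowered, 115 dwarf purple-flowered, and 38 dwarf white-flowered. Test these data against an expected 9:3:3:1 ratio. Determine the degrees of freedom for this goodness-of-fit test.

A goodness-of-fit test with 4 phenotype classes has df = 4 − 1 = 3.

3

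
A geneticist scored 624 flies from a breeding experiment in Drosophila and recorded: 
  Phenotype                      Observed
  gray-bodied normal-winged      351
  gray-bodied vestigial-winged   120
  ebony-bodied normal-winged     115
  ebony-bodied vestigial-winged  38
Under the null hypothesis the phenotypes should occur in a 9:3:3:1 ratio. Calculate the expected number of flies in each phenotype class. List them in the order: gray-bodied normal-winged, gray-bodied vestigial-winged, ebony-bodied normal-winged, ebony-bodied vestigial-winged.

351, 117, 117, 39

Expected counts for N = 624 under a 9:3:3:1 ratio (total parts = 16):
  gray-bodied normal-winged: 624 × 9/16 = 351
  gray-bodied vestigial-winged: 624 × 3/16 = 117
  ebony-bodied normal-winged: 624 × 3/16 = 117
  ebony-bodied vestigial-winged: 624 × 1/16 = 39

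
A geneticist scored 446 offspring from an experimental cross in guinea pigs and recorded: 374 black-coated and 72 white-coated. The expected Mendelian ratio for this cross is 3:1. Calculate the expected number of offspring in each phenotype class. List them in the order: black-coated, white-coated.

334.5, 111.5

Total ratio parts = 4. Expected numbers out of 446:
  black-coated: 446 × 3/4 = 334.5
  white-coated: 446 × 1/4 = 111.5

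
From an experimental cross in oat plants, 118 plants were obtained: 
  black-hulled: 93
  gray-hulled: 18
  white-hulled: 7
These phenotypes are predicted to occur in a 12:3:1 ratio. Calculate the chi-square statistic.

1.017

The 12:3:1 ratio has 16 parts, so with N = 118 the expected counts are:
  black-hulled: 118 × 12/16 = 88.5
  gray-hulled: 118 × 3/16 = 22.125
  white-hulled: 118 × 1/16 = 7.375
χ² = Σ (O − E)² / E
  black-hulled: (93 − 88.5)² / 88.5 = 0.2288
  gray-hulled: (18 − 22.125)² / 22.125 = 0.7691
  white-hulled: (7 − 7.375)² / 7.375 = 0.0191
χ² = 0.2288 + 0.7691 + 0.0191 = 1.017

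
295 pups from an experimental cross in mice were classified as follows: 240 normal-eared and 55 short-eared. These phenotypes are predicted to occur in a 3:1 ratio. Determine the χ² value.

Under the 3:1 hypothesis (Σ ratio = 4, N = 295):
  normal-eared: 295 × 3/4 = 221.25
  short-eared: 295 × 1/4 = 73.75
χ² = Σ (O − E)² / E
  normal-eared: (240 − 221.25)² / 221.25 = 1.5890
  short-eared: (55 − 73.75)² / 73.75 = 4.7669
χ² = 1.5890 + 4.7669 = 6.3559 ≈ 6.356

6.356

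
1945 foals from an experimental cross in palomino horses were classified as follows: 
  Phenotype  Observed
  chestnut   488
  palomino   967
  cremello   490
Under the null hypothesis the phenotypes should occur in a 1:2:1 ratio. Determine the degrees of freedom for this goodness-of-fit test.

2

A goodness-of-fit test with 3 phenotype classes has df = 3 − 1 = 2.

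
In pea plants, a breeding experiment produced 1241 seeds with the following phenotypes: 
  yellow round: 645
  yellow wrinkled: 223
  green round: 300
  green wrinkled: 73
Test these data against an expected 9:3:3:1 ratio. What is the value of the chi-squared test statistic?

Total ratio parts = 16. Expected numbers out of 1241:
  yellow round: 1241 × 9/16 = 698.0625
  yellow wrinkled: 1241 × 3/16 = 232.6875
  green round: 1241 × 3/16 = 232.6875
  green wrinkled: 1241 × 1/16 = 77.5625
χ² = Σ (O − E)² / E
  yellow round: (645 − 698.0625)² / 698.0625 = 4.0335
  yellow wrinkled: (223 − 232.6875)² / 232.6875 = 0.4033
  green round: (300 − 232.6875)² / 232.6875 = 19.4724
  green wrinkled: (73 − 77.5625)² / 77.5625 = 0.2684
χ² = 4.0335 + 0.4033 + 19.4724 + 0.2684 = 24.1776 ≈ 24.178

24.178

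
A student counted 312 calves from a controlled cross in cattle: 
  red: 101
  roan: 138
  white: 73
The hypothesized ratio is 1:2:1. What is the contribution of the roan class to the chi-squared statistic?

Expected counts for N = 312 under a 1:2:1 ratio (total parts = 4):
  red: 312 × 1/4 = 78
  roan: 312 × 2/4 = 156
  white: 312 × 1/4 = 78
Contribution of roan: (138 − 156)² / 156 = 2.0769

2.077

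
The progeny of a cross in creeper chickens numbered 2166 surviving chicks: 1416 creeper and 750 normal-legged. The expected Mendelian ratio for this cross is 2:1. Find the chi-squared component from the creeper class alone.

Total ratio parts = 3. Expected numbers out of 2166:
  creeper: 2166 × 2/3 = 1444
  normal-legged: 2166 × 1/3 = 722
Contribution of creeper: (1416 − 1444)² / 1444 = 0.5429

0.543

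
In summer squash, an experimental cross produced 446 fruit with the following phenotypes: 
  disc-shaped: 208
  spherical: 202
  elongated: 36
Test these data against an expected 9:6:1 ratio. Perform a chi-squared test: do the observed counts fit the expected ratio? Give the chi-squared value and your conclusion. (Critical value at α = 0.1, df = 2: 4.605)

16.916; not consistent

Total ratio parts = 16. Expected numbers out of 446:
  disc-shaped: 446 × 9/16 = 250.875
  spherical: 446 × 6/16 = 167.25
  elongated: 446 × 1/16 = 27.875
χ² = Σ (O − E)² / E
  disc-shaped: (208 − 250.875)² / 250.875 = 7.3274
  spherical: (202 − 167.25)² / 167.25 = 7.2201
  elongated: (36 − 27.875)² / 27.875 = 2.3683
χ² = 7.3274 + 7.2201 + 2.3683 = 16.9158 ≈ 16.916
Degrees of freedom = 3 − 1 = 2; critical value at α = 0.1 is 4.605.
Since 16.916 > 4.605, we reject the null hypothesis — the data do not fit the 9:6:1 ratio.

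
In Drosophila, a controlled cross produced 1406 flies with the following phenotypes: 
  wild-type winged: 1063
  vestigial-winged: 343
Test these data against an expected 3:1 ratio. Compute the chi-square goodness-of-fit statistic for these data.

0.274

Total ratio parts = 4. Expected numbers out of 1406:
  wild-type winged: 1406 × 3/4 = 1054.5
  vestigial-winged: 1406 × 1/4 = 351.5
χ² = Σ (O − E)² / E
  wild-type winged: (1063 − 1054.5)² / 1054.5 = 0.0685
  vestigial-winged: (343 − 351.5)² / 351.5 = 0.2055
χ² = 0.0685 + 0.2055 = 0.274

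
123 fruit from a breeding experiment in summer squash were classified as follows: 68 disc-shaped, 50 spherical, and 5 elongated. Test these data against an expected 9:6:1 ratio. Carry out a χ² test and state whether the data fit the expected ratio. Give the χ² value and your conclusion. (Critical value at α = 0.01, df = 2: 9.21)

The 9:6:1 ratio has 16 parts, so with N = 123 the expected counts are:
  disc-shaped: 123 × 9/16 = 69.1875
  spherical: 123 × 6/16 = 46.125
  elongated: 123 × 1/16 = 7.6875
χ² = Σ (O − E)² / E
  disc-shaped: (68 − 69.1875)² / 69.1875 = 0.0204
  spherical: (50 − 46.125)² / 46.125 = 0.3255
  elongated: (5 − 7.6875)² / 7.6875 = 0.9395
χ² = 0.0204 + 0.3255 + 0.9395 = 1.2854 ≈ 1.285
Degrees of freedom = 3 − 1 = 2; critical value at α = 0.01 is 9.21.
Since 1.285 < 9.21, we fail to reject the null hypothesis — the data are consistent with the 9:6:1 ratio.

1.285; consistent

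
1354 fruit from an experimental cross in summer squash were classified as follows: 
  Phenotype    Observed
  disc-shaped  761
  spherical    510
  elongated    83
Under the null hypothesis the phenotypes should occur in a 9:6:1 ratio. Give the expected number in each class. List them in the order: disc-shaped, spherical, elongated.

761.625, 507.75, 84.625

Total ratio parts = 16. Expected numbers out of 1354:
  disc-shaped: 1354 × 9/16 = 761.625
  spherical: 1354 × 6/16 = 507.75
  elongated: 1354 × 1/16 = 84.625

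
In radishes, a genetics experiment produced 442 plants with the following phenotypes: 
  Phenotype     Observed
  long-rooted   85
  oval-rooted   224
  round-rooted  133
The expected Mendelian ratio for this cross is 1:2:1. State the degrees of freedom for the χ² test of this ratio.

2

A goodness-of-fit test with 3 phenotype classes has df = 3 − 1 = 2.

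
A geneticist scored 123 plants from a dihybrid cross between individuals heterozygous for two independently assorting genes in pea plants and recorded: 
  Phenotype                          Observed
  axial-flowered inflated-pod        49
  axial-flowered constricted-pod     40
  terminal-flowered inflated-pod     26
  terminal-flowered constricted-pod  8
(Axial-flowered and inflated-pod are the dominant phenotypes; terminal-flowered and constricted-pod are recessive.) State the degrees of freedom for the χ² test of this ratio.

A dihybrid F₂ with independent assortment and complete dominance at both loci gives a 9:3:3:1 phenotypic ratio.
A goodness-of-fit test with 4 phenotype classes has df = 4 − 1 = 3.

3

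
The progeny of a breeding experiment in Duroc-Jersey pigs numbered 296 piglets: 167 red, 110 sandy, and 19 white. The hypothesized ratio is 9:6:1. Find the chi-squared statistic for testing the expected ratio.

The 9:6:1 ratio has 16 parts, so with N = 296 the expected counts are:
  red: 296 × 9/16 = 166.5
  sandy: 296 × 6/16 = 111
  white: 296 × 1/16 = 18.5
χ² = Σ (O − E)² / E
  red: (167 − 166.5)² / 166.5 = 0.0015
  sandy: (110 − 111)² / 111 = 0.0090
  white: (19 − 18.5)² / 18.5 = 0.0135
χ² = 0.0015 + 0.0090 + 0.0135 = 0.024

0.024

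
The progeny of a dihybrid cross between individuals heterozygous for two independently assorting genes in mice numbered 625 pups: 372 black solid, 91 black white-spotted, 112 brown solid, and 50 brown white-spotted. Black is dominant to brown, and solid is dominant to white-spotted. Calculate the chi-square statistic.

A dihybrid F₂ with independent assortment and complete dominance at both loci gives a 9:3:3:1 phenotypic ratio.
Under the 9:3:3:1 hypothesis (Σ ratio = 16, N = 625):
  black solid: 625 × 9/16 = 351.5625
  black white-spotted: 625 × 3/16 = 117.1875
  brown solid: 625 × 3/16 = 117.1875
  brown white-spotted: 625 × 1/16 = 39.0625
χ² = Σ (O − E)² / E
  black solid: (372 − 351.5625)² / 351.5625 = 1.1881
  black white-spotted: (91 − 117.1875)² / 117.1875 = 5.8520
  brown solid: (112 − 117.1875)² / 117.1875 = 0.2296
  brown white-spotted: (50 − 39.0625)² / 39.0625 = 3.0625
χ² = 1.1881 + 5.8520 + 0.2296 + 3.0625 = 10.3322 ≈ 10.332

10.332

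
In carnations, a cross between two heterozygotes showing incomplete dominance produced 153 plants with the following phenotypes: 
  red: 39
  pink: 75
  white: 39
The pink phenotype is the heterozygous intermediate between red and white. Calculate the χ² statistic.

With incomplete dominance, a heterozygote × heterozygote cross gives a 1:2:1 phenotypic ratio.
Total ratio parts = 4. Expected numbers out of 153:
  red: 153 × 1/4 = 38.25
  pink: 153 × 2/4 = 76.5
  white: 153 × 1/4 = 38.25
χ² = Σ (O − E)² / E
  red: (39 − 38.25)² / 38.25 = 0.0147
  pink: (75 − 76.5)² / 76.5 = 0.0294
  white: (39 − 38.25)² / 38.25 = 0.0147
χ² = 0.0147 + 0.0294 + 0.0147 = 0.0588 ≈ 0.059

0.059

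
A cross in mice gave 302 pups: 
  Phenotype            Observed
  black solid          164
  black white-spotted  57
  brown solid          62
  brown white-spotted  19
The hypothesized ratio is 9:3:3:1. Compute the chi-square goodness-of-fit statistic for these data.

0.717

Under the 9:3:3:1 hypothesis (Σ ratio = 16, N = 302):
  black solid: 302 × 9/16 = 169.875
  black white-spotted: 302 × 3/16 = 56.625
  brown solid: 302 × 3/16 = 56.625
  brown white-spotted: 302 × 1/16 = 18.875
χ² = Σ (O − E)² / E
  black solid: (164 − 169.875)² / 169.875 = 0.2032
  black white-spotted: (57 − 56.625)² / 56.625 = 0.0025
  brown solid: (62 − 56.625)² / 56.625 = 0.5102
  brown white-spotted: (19 − 18.875)² / 18.875 = 0.0008
χ² = 0.2032 + 0.0025 + 0.5102 + 0.0008 = 0.7167 ≈ 0.717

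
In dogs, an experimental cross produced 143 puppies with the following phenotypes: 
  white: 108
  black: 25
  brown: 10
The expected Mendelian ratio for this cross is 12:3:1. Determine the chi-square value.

0.254

Total ratio parts = 16. Expected numbers out of 143:
  white: 143 × 12/16 = 107.25
  black: 143 × 3/16 = 26.8125
  brown: 143 × 1/16 = 8.9375
χ² = Σ (O − E)² / E
  white: (108 − 107.25)² / 107.25 = 0.0052
  black: (25 − 26.8125)² / 26.8125 = 0.1225
  brown: (10 − 8.9375)² / 8.9375 = 0.1263
χ² = 0.0052 + 0.1225 + 0.1263 = 0.254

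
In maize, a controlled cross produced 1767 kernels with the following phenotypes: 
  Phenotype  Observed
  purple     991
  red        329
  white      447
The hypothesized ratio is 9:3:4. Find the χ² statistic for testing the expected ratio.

0.087

Under the 9:3:4 hypothesis (Σ ratio = 16, N = 1767):
  purple: 1767 × 9/16 = 993.9375
  red: 1767 × 3/16 = 331.3125
  white: 1767 × 4/16 = 441.75
χ² = Σ (O − E)² / E
  purple: (991 − 993.9375)² / 993.9375 = 0.0087
  red: (329 − 331.3125)² / 331.3125 = 0.0161
  white: (447 − 441.75)² / 441.75 = 0.0624
χ² = 0.0087 + 0.0161 + 0.0624 = 0.0872 ≈ 0.087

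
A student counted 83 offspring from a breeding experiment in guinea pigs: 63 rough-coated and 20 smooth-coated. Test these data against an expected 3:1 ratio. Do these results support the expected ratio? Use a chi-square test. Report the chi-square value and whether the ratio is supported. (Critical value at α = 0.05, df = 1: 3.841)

0.036; consistent

The 3:1 ratio has 4 parts, so with N = 83 the expected counts are:
  rough-coated: 83 × 3/4 = 62.25
  smooth-coated: 83 × 1/4 = 20.75
χ² = Σ (O − E)² / E
  rough-coated: (63 − 62.25)² / 62.25 = 0.0090
  smooth-coated: (20 − 20.75)² / 20.75 = 0.0271
χ² = 0.0090 + 0.0271 = 0.0361 ≈ 0.036
Degrees of freedom = 2 − 1 = 1; critical value at α = 0.05 is 3.841.
Since 0.036 < 3.841, we fail to reject the null hypothesis — the data are consistent with the 3:1 ratio.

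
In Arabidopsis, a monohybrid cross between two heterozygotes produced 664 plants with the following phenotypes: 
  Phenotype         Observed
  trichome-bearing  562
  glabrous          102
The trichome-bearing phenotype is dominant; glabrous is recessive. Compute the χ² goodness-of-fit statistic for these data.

For a monohybrid cross between heterozygotes with complete dominance, the expected phenotypic ratio is 3:1.
Total ratio parts = 4. Expected numbers out of 664:
  trichome-bearing: 664 × 3/4 = 498
  glabrous: 664 × 1/4 = 166
χ² = Σ (O − E)² / E
  trichome-bearing: (562 − 498)² / 498 = 8.2249
  glabrous: (102 − 166)² / 166 = 24.6747
χ² = 8.2249 + 24.6747 = 32.8996 ≈ 32.900

32.900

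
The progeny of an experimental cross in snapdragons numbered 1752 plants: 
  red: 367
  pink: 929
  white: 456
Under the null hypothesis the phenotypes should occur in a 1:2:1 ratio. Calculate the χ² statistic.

Total ratio parts = 4. Expected numbers out of 1752:
  red: 1752 × 1/4 = 438
  pink: 1752 × 2/4 = 876
  white: 1752 × 1/4 = 438
χ² = Σ (O − E)² / E
  red: (367 − 438)² / 438 = 11.5091
  pink: (929 − 876)² / 876 = 3.2066
  white: (456 − 438)² / 438 = 0.7397
χ² = 11.5091 + 3.2066 + 0.7397 = 15.4554 ≈ 15.455

15.455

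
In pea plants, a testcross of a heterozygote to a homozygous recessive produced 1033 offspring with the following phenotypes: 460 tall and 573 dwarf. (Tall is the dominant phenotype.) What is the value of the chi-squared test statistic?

A testcross of a heterozygote (Aa × aa) gives a 1:1 phenotypic ratio.
Total ratio parts = 2. Expected numbers out of 1033:
  tall: 1033 × 1/2 = 516.5
  dwarf: 1033 × 1/2 = 516.5
χ² = Σ (O − E)² / E
  tall: (460 − 516.5)² / 516.5 = 6.1805
  dwarf: (573 − 516.5)² / 516.5 = 6.1805
χ² = 6.1805 + 6.1805 = 12.361

12.361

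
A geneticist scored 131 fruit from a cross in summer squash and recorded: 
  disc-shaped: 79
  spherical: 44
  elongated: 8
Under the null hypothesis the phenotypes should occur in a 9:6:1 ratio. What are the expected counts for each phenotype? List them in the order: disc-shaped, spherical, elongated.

73.6875, 49.125, 8.1875

Expected counts for N = 131 under a 9:6:1 ratio (total parts = 16):
  disc-shaped: 131 × 9/16 = 73.6875
  spherical: 131 × 6/16 = 49.125
  elongated: 131 × 1/16 = 8.1875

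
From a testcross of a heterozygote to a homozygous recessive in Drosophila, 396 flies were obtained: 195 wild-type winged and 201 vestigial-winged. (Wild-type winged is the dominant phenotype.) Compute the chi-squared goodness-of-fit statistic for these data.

0.091

A testcross of a heterozygote (Aa × aa) gives a 1:1 phenotypic ratio.
Under the 1:1 hypothesis (Σ ratio = 2, N = 396):
  wild-type winged: 396 × 1/2 = 198
  vestigial-winged: 396 × 1/2 = 198
χ² = Σ (O − E)² / E
  wild-type winged: (195 − 198)² / 198 = 0.0455
  vestigial-winged: (201 − 198)² / 198 = 0.0455
χ² = 0.0455 + 0.0455 = 0.091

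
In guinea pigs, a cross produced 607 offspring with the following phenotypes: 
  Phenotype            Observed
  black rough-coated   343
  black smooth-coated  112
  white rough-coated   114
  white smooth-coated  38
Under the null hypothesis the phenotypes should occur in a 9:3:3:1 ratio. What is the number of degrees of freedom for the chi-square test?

3

A goodness-of-fit test with 4 phenotype classes has df = 4 − 1 = 3.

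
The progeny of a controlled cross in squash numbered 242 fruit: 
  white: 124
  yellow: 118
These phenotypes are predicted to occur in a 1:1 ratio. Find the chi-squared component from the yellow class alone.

0.074

Under the 1:1 hypothesis (Σ ratio = 2, N = 242):
  white: 242 × 1/2 = 121
  yellow: 242 × 1/2 = 121
Contribution of yellow: (118 − 121)² / 121 = 0.0744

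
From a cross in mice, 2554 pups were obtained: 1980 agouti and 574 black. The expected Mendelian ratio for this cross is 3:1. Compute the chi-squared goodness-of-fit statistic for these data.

8.688

The 3:1 ratio has 4 parts, so with N = 2554 the expected counts are:
  agouti: 2554 × 3/4 = 1915.5
  black: 2554 × 1/4 = 638.5
χ² = Σ (O − E)² / E
  agouti: (1980 − 1915.5)² / 1915.5 = 2.1719
  black: (574 − 638.5)² / 638.5 = 6.5157
χ² = 2.1719 + 6.5157 = 8.6876 ≈ 8.688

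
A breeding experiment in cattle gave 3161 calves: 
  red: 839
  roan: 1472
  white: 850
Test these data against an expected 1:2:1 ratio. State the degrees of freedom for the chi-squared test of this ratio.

A goodness-of-fit test with 3 phenotype classes has df = 3 − 1 = 2.

2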